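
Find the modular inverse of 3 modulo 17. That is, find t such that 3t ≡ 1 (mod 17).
6

Using Extended Euclidean Algorithm:
gcd(3, 17) = 1
Bezout coefficients: 3 × 6 + 17 × -1 = 1
So 3 × 6 ≡ 1 (mod 17)
The inverse is 6 mod 17 = 6
Verification: 3 × 6 = 18 = 1 × 17 + 1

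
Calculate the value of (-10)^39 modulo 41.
Using repeated squaring. (-10) ≡ 31 (mod 41). 39 = 32 + 4 + 2 + 1 (binary 100111). Repeated squaring mod 41: 31^1 ≡ 31; 31^2 ≡ 31² = 961 ≡ 18; 31^4 ≡ 18² = 324 ≡ 37; 31^8 ≡ 37² = 1369 ≡ 16; 31^16 ≡ 16² = 256 ≡ 10; 31^32 ≡ 10² = 100 ≡ 18. Multiply: (-10)^39 ≡ 31^32 × 31^4 × 31^2 × 31^1 ≡ 18 × 37 × 18 × 31 (mod 41): 18 × 37 = 666 ≡ 10; 10 × 18 = 180 ≡ 16; 16 × 31 = 496 ≡ 4. So (-10)^39 ≡ 4 (mod 41).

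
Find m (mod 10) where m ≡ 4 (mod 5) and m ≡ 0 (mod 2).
M = 5 × 2 = 10. M₁ = 2, y₁ ≡ 3 (mod 5). M₂ = 5, y₂ ≡ 1 (mod 2). m = 4×2×3 + 0×5×1 ≡ 4 (mod 10)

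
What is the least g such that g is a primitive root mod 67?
p - 1 = 66 has prime divisors 2, 3, 11. h is a primitive root mod 67 iff h^(66/q) ≢ 1 (mod 67) for each such q.
h = 2: 2^33 ≡ 66, 2^22 ≡ 37, 2^6 ≡ 64 (mod 67); none is 1, so 2 has order 66 and is a primitive root.
The smallest primitive root mod 67 is g = 2.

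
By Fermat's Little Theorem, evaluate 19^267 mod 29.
By Fermat: 19^{28} ≡ 1 (mod 29). 267 ≡ 15 (mod 28). So 19^{267} ≡ 19^{15} ≡ 10 (mod 29)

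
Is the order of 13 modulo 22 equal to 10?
Yes, ord_22(13) = 10.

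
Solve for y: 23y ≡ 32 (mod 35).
9

Since gcd(23, 35) = 1 divides 32, a solution exists.
Multiply both sides by the inverse of 23 mod 35:
  23^(-1) mod 35 = 32
  x ≡ 32 × 32 ≡ 1024 ≡ 9 (mod 35)
Verification: 23 × 9 = 207 = 5 × 35 + 32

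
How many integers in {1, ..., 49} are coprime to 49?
42

Prime factorization: 49 = 7^2
Using the formula φ(n) = n × Π(1 - 1/p) for each prime factor p:
φ(49) = 49 × (1 - 1/7)
φ(49) = 42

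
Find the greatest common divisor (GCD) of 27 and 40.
1

Using the Euclidean algorithm:
27 = 0 × 40 + 27
40 = 1 × 27 + 13
27 = 2 × 13 + 1
13 = 13 × 1 + 0

GCD(27, 40) = 1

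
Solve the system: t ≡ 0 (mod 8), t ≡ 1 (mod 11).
M = 8 × 11 = 88. M₁ = 11, y₁ ≡ 3 (mod 8). M₂ = 8, y₂ ≡ 7 (mod 11). t = 0×11×3 + 1×8×7 ≡ 56 (mod 88)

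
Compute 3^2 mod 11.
2 = 2 (binary 10). Repeated squaring mod 11: 3^1 ≡ 3; 3^2 ≡ 3² = 9 ≡ 9. So 3^2 ≡ 9 (mod 11).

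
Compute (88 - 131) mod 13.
9

(88 - 131) = -43
-43 mod 13 = 9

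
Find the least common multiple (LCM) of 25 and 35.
175

First find GCD(25, 35) using the Euclidean algorithm:
25 = 0 × 35 + 25
35 = 1 × 25 + 10
25 = 2 × 10 + 5
10 = 2 × 5 + 0
GCD(25, 35) = 5

LCM formula: LCM(a, b) = (a × b) / GCD(a, b)
LCM(25, 35) = (25 × 35) / 5
LCM(25, 35) = 875 / 5
LCM(25, 35) = 175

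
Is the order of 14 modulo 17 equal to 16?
Yes, ord_17(14) = 16.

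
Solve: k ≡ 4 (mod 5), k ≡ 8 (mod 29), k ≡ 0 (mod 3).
M = 5 × 29 × 3 = 435. M₁ = 87, y₁ ≡ 3 (mod 5). M₂ = 15, y₂ ≡ 2 (mod 29). M₃ = 145, y₃ ≡ 1 (mod 3). k = 4×87×3 + 8×15×2 + 0×145×1 ≡ 414 (mod 435)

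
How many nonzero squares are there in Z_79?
For prime 79, there are (p-1)/2 = (79-1)/2 = 39 quadratic residues (excluding 0).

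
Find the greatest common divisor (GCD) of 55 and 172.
1

Using the Euclidean algorithm:
55 = 0 × 172 + 55
172 = 3 × 55 + 7
55 = 7 × 7 + 6
7 = 1 × 6 + 1
6 = 6 × 1 + 0

GCD(55, 172) = 1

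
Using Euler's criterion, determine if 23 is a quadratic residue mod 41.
By Euler's criterion: 23^{20} ≡ 1 (mod 41). Since this equals 1, 23 is a QR.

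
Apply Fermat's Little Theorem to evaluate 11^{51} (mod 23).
7

By Fermat's Little Theorem, a^(p-1) ≡ 1 (mod p) for prime p and gcd(a, p) = 1
Here p = 23, so 11^22 ≡ 1 (mod 23)
We can reduce the exponent: 51 mod 22 = 7
So 11^51 ≡ 11^7 (mod 23)
Computing: 11^7 mod 23 = 7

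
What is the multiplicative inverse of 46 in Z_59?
46^(-1) ≡ 9 (mod 59). Verification: 46 × 9 = 414 ≡ 1 (mod 59)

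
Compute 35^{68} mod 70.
35

Using successive squaring:
Binary expansion of 68: 1000100
Powers of 35 mod 70 (each is the square of the previous):
  35^1 ≡ 35 (mod 70)
  35^2 ≡ 35² = 1225 ≡ 35 (mod 70)
  35^4 ≡ 35² = 1225 ≡ 35 (mod 70)
  35^8 ≡ 35² = 1225 ≡ 35 (mod 70)
  35^16 ≡ 35² = 1225 ≡ 35 (mod 70)
  35^32 ≡ 35² = 1225 ≡ 35 (mod 70)
  35^64 ≡ 35² = 1225 ≡ 35 (mod 70)
68 = 64 + 4, so 35^68 = 35^64 × 35^4 ≡ 35 × 35 (mod 70)
Multiplying step by step:
  35 × 35 = 1225 ≡ 35 (mod 70)
Result: 35^68 ≡ 35 (mod 70)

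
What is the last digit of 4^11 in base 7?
Using Fermat: 4^{6} ≡ 1 (mod 7). 11 ≡ 5 (mod 6). So 4^{11} ≡ 4^{5} ≡ 2 (mod 7)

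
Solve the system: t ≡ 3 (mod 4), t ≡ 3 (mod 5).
M = 4 × 5 = 20. M₁ = 5, y₁ ≡ 1 (mod 4). M₂ = 4, y₂ ≡ 4 (mod 5). t = 3×5×1 + 3×4×4 ≡ 3 (mod 20)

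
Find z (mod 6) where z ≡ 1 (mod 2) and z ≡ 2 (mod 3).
M = 2 × 3 = 6. M₁ = 3, y₁ ≡ 1 (mod 2). M₂ = 2, y₂ ≡ 2 (mod 3). z = 1×3×1 + 2×2×2 ≡ 5 (mod 6)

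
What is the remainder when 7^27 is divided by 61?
Using repeated squaring. 27 = 16 + 8 + 2 + 1 (binary 11011). Repeated squaring mod 61: 7^1 ≡ 7; 7^2 ≡ 7² = 49 ≡ 49; 7^4 ≡ 49² = 2401 ≡ 22; 7^8 ≡ 22² = 484 ≡ 57; 7^16 ≡ 57² = 3249 ≡ 16. Multiply: 7^27 = 7^16 × 7^8 × 7^2 × 7^1 ≡ 16 × 57 × 49 × 7 (mod 61): 16 × 57 = 912 ≡ 58; 58 × 49 = 2842 ≡ 36; 36 × 7 = 252 ≡ 8. So 7^27 ≡ 8 (mod 61).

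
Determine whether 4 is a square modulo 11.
By Euler's criterion: 4^{5} ≡ 1 (mod 11). Since this equals 1, 4 is a QR.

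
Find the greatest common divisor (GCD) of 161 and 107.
1

Using the Euclidean algorithm:
161 = 1 × 107 + 54
107 = 1 × 54 + 53
54 = 1 × 53 + 1
53 = 53 × 1 + 0

GCD(161, 107) = 1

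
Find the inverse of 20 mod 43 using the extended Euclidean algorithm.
Extended GCD: 20(-15) + 43(7) = 1. So 20^(-1) ≡ 28 ≡ 28 (mod 43). Verify: 20 × 28 = 560 ≡ 1 (mod 43)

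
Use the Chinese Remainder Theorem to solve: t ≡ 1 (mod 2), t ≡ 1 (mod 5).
M = 2 × 5 = 10. M₁ = 5, y₁ ≡ 1 (mod 2). M₂ = 2, y₂ ≡ 3 (mod 5). t = 1×5×1 + 1×2×3 ≡ 1 (mod 10)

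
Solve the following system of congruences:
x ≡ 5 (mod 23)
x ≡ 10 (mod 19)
143

Using the Chinese Remainder Theorem:
M = product of moduli = 437
For equation 1: M_1 = 19, 19 ≡ 19 (mod 23), inverse of 19 mod 23 is 17 (check: 19 × 17 = 323 ≡ 1 (mod 23))
For equation 2: M_2 = 23, 23 ≡ 4 (mod 19), inverse of 23 mod 19 is 5 (check: 4 × 5 = 20 ≡ 1 (mod 19))
Combine: x ≡ Σ r_i×M_i×(M_i⁻¹ mod m_i) = 5×19×17 + 10×23×5 = 1615 + 1150 = 2765
2765 mod 437 = 143
x ≡ 143 (mod 437)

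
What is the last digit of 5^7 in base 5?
5 ≡ 0 (mod 5). 7 = 4 + 2 + 1 (binary 111). Repeated squaring mod 5: 0^1 ≡ 0; 0^2 ≡ 0² = 0 ≡ 0; 0^4 ≡ 0² = 0 ≡ 0. Multiply: 5^7 ≡ 0^4 × 0^2 × 0^1 ≡ 0 × 0 × 0 (mod 5): 0 × 0 = 0 ≡ 0; 0 × 0 = 0 ≡ 0. So 5^7 ≡ 0 (mod 5).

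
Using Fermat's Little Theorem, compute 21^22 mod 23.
By Fermat's Little Theorem, 21^{22} ≡ 1 (mod 23) since 23 is prime and gcd(21, 23) = 1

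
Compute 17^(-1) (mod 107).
63

Using Extended Euclidean Algorithm:
gcd(17, 107) = 1
Bezout coefficients: 17 × -44 + 107 × 7 = 1
So 17 × -44 ≡ 1 (mod 107)
The inverse is -44 mod 107 = 63
Verification: 17 × 63 = 1071 = 10 × 107 + 1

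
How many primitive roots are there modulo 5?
2

The number of primitive roots modulo p is φ(p-1) = φ(4)
φ(4) = 2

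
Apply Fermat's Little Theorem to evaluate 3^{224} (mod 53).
15

By Fermat's Little Theorem, a^(p-1) ≡ 1 (mod p) for prime p and gcd(a, p) = 1
Here p = 53, so 3^52 ≡ 1 (mod 53)
We can reduce the exponent: 224 mod 52 = 16
So 3^224 ≡ 3^16 (mod 53)
Computing: 3^16 mod 53 = 15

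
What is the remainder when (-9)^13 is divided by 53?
Using repeated squaring. (-9) ≡ 44 (mod 53). 13 = 8 + 4 + 1 (binary 1101). Repeated squaring mod 53: 44^1 ≡ 44; 44^2 ≡ 44² = 1936 ≡ 28; 44^4 ≡ 28² = 784 ≡ 42; 44^8 ≡ 42² = 1764 ≡ 15. Multiply: (-9)^13 ≡ 44^8 × 44^4 × 44^1 ≡ 15 × 42 × 44 (mod 53): 15 × 42 = 630 ≡ 47; 47 × 44 = 2068 ≡ 1. So (-9)^13 ≡ 1 (mod 53).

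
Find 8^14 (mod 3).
Using Fermat: 8^{2} ≡ 1 (mod 3). 14 ≡ 0 (mod 2). So 8^{14} ≡ 8^{0} ≡ 1 (mod 3)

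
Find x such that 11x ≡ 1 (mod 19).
11^(-1) ≡ 7 (mod 19). Verification: 11 × 7 = 77 ≡ 1 (mod 19)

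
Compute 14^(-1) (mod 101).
65

Using Extended Euclidean Algorithm:
gcd(14, 101) = 1
Bezout coefficients: 14 × -36 + 101 × 5 = 1
So 14 × -36 ≡ 1 (mod 101)
The inverse is -36 mod 101 = 65
Verification: 14 × 65 = 910 = 9 × 101 + 1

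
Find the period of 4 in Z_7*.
Powers of 4 mod 7: 4^1≡4, 4^2≡2, 4^3≡1. Order = 3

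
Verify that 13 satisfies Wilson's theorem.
(12)! mod 13 = 12. Since this equals -1 (mod 13), Wilson confirms 13 is prime.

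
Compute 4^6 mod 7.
6 = 4 + 2 (binary 110). Repeated squaring mod 7: 4^1 ≡ 4; 4^2 ≡ 4² = 16 ≡ 2; 4^4 ≡ 2² = 4 ≡ 4. Multiply: 4^6 = 4^4 × 4^2 ≡ 4 × 2 (mod 7): 4 × 2 = 8 ≡ 1. So 4^6 ≡ 1 (mod 7).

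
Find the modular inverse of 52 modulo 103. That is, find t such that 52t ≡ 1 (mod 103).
2

Using Extended Euclidean Algorithm:
gcd(52, 103) = 1
Bezout coefficients: 52 × 2 + 103 × -1 = 1
So 52 × 2 ≡ 1 (mod 103)
The inverse is 2 mod 103 = 2
Verification: 52 × 2 = 104 = 1 × 103 + 1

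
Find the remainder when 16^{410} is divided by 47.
By Fermat: 16^{46} ≡ 1 (mod 47). 410 = 8×46 + 42. So 16^{410} ≡ 16^{42} ≡ 34 (mod 47)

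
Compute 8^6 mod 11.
6 = 4 + 2 (binary 110). Repeated squaring mod 11: 8^1 ≡ 8; 8^2 ≡ 8² = 64 ≡ 9; 8^4 ≡ 9² = 81 ≡ 4. Multiply: 8^6 = 8^4 × 8^2 ≡ 4 × 9 (mod 11): 4 × 9 = 36 ≡ 3. So 8^6 ≡ 3 (mod 11).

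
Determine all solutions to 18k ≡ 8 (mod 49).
44

Since gcd(18, 49) = 1 divides 8, a solution exists.
Multiply both sides by the inverse of 18 mod 49:
  18^(-1) mod 49 = 30
  x ≡ 30 × 8 ≡ 240 ≡ 44 (mod 49)
Verification: 18 × 44 = 792 = 16 × 49 + 8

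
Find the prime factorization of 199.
199

Divide by primes starting from smallest:
199 ÷ 199 = 1

199 = 199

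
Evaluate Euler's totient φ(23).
22

Prime factorization: 23 = 23
Using the formula φ(n) = n × Π(1 - 1/p) for each prime factor p:
φ(23) = 23 × (1 - 1/23)
φ(23) = 22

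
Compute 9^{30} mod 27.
0

Using successive squaring:
Binary expansion of 30: 11110
Powers of 9 mod 27 (each is the square of the previous):
  9^1 ≡ 9 (mod 27)
  9^2 ≡ 9² = 81 ≡ 0 (mod 27)
  9^4 ≡ 0² = 0 ≡ 0 (mod 27)
  9^8 ≡ 0² = 0 ≡ 0 (mod 27)
  9^16 ≡ 0² = 0 ≡ 0 (mod 27)
30 = 16 + 8 + 4 + 2, so 9^30 = 9^16 × 9^8 × 9^4 × 9^2 ≡ 0 × 0 × 0 × 0 (mod 27)
Multiplying step by step:
  0 × 0 = 0 ≡ 0 (mod 27)
  0 × 0 = 0 ≡ 0 (mod 27)
  0 × 0 = 0 ≡ 0 (mod 27)
Result: 9^30 ≡ 0 (mod 27)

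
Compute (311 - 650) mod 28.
25

(311 - 650) = -339
-339 mod 28 = 25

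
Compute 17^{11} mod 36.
17

Using successive squaring:
Binary expansion of 11: 1011
Powers of 17 mod 36 (each is the square of the previous):
  17^1 ≡ 17 (mod 36)
  17^2 ≡ 17² = 289 ≡ 1 (mod 36)
  17^4 ≡ 1² = 1 ≡ 1 (mod 36)
  17^8 ≡ 1² = 1 ≡ 1 (mod 36)
11 = 8 + 2 + 1, so 17^11 = 17^8 × 17^2 × 17^1 ≡ 1 × 1 × 17 (mod 36)
Multiplying step by step:
  1 × 1 = 1 ≡ 1 (mod 36)
  1 × 17 = 17 ≡ 17 (mod 36)
Result: 17^11 ≡ 17 (mod 36)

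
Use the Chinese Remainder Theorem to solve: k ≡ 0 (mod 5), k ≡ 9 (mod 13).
M = 5 × 13 = 65. M₁ = 13, y₁ ≡ 2 (mod 5). M₂ = 5, y₂ ≡ 8 (mod 13). k = 0×13×2 + 9×5×8 ≡ 35 (mod 65)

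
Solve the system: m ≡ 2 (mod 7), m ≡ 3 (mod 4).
M = 7 × 4 = 28. M₁ = 4, y₁ ≡ 2 (mod 7). M₂ = 7, y₂ ≡ 3 (mod 4). m = 2×4×2 + 3×7×3 ≡ 23 (mod 28)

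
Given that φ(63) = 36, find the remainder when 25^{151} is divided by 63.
By Euler: 25^{36} ≡ 1 (mod 63) since gcd(25, 63) = 1. 151 = 4×36 + 7. So 25^{151} ≡ 25^{7} ≡ 25 (mod 63)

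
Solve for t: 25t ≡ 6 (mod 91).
33

Since gcd(25, 91) = 1 divides 6, a solution exists.
Multiply both sides by the inverse of 25 mod 91:
  25^(-1) mod 91 = 51
  x ≡ 51 × 6 ≡ 306 ≡ 33 (mod 91)
Verification: 25 × 33 = 825 = 9 × 91 + 6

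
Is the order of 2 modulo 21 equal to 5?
No, the actual order is 6, not 5.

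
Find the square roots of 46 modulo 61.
The square roots of 46 mod 61 are 31 and 30. Verify: 31² = 961 ≡ 46 (mod 61)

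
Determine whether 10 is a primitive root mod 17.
p - 1 = 16 has prime divisors 2. Check 10^(16/q) mod 17 for each: 10^(16/2) = 10^8 ≡ 16 (mod 17). None of these is 1, so 10 has order 16 = φ(17), so it is a primitive root mod 17.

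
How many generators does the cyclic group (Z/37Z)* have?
12

The number of primitive roots modulo p is φ(p-1) = φ(36)
φ(36) = 12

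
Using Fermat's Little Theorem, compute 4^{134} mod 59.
49

By Fermat's Little Theorem, a^(p-1) ≡ 1 (mod p) for prime p and gcd(a, p) = 1
Here p = 59, so 4^58 ≡ 1 (mod 59)
We can reduce the exponent: 134 mod 58 = 18
So 4^134 ≡ 4^18 (mod 59)
Computing: 4^18 mod 59 = 49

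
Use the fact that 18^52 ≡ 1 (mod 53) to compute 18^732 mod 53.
By Fermat: 18^{52} ≡ 1 (mod 53). 732 ≡ 4 (mod 52). So 18^{732} ≡ 18^{4} ≡ 36 (mod 53)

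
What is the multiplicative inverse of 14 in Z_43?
14^(-1) ≡ 40 (mod 43). Verification: 14 × 40 = 560 ≡ 1 (mod 43)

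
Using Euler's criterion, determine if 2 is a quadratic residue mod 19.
By Euler's criterion: 2^{9} ≡ 18 (mod 19). Since this equals -1 (≡ 18), 2 is not a QR.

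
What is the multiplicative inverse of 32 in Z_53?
5

Using Extended Euclidean Algorithm:
gcd(32, 53) = 1
Bezout coefficients: 32 × 5 + 53 × -3 = 1
So 32 × 5 ≡ 1 (mod 53)
The inverse is 5 mod 53 = 5
Verification: 32 × 5 = 160 = 3 × 53 + 1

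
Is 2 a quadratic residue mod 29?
By Euler's criterion: 2^{14} ≡ 28 (mod 29). Since this equals -1 (≡ 28), 2 is not a QR.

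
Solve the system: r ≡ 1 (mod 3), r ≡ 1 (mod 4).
M = 3 × 4 = 12. M₁ = 4, y₁ ≡ 1 (mod 3). M₂ = 3, y₂ ≡ 3 (mod 4). r = 1×4×1 + 1×3×3 ≡ 1 (mod 12)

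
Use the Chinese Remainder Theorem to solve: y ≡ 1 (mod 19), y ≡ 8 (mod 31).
39

Using the Chinese Remainder Theorem:
M = product of moduli = 589
For equation 1: M_1 = 31, 31 ≡ 12 (mod 19), inverse of 31 mod 19 is 8 (check: 12 × 8 = 96 ≡ 1 (mod 19))
For equation 2: M_2 = 19, 19 ≡ 19 (mod 31), inverse of 19 mod 31 is 18 (check: 19 × 18 = 342 ≡ 1 (mod 31))
Combine: y ≡ Σ r_i×M_i×(M_i⁻¹ mod m_i) = 1×31×8 + 8×19×18 = 248 + 2736 = 2984
2984 mod 589 = 39
y ≡ 39 (mod 589)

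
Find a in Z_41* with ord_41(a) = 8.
3 has order 8 mod 41 since 3^{8} ≡ 1 (mod 41) and no smaller power works.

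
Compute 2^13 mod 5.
Using Fermat: 2^{4} ≡ 1 (mod 5). 13 ≡ 1 (mod 4). So 2^{13} ≡ 2^{1} ≡ 2 (mod 5)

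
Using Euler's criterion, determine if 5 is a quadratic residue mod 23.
By Euler's criterion: 5^{11} ≡ 22 (mod 23). Since this equals -1 (≡ 22), 5 is not a QR.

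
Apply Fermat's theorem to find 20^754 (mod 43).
By Fermat: 20^{42} ≡ 1 (mod 43). 754 ≡ 40 (mod 42). So 20^{754} ≡ 20^{40} ≡ 10 (mod 43)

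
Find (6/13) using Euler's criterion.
(6/13) = 6^{6} mod 13 = -1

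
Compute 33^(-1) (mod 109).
76

Using Extended Euclidean Algorithm:
gcd(33, 109) = 1
Bezout coefficients: 33 × -33 + 109 × 10 = 1
So 33 × -33 ≡ 1 (mod 109)
The inverse is -33 mod 109 = 76
Verification: 33 × 76 = 2508 = 23 × 109 + 1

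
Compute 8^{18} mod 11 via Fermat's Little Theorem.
5

By Fermat's Little Theorem, a^(p-1) ≡ 1 (mod p) for prime p and gcd(a, p) = 1
Here p = 11, so 8^10 ≡ 1 (mod 11)
We can reduce the exponent: 18 mod 10 = 8
So 8^18 ≡ 8^8 (mod 11)
Computing: 8^8 mod 11 = 5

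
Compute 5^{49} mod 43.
37

Using successive squaring:
Binary expansion of 49: 110001
Powers of 5 mod 43 (each is the square of the previous):
  5^1 ≡ 5 (mod 43)
  5^2 ≡ 5² = 25 ≡ 25 (mod 43)
  5^4 ≡ 25² = 625 ≡ 23 (mod 43)
  5^8 ≡ 23² = 529 ≡ 13 (mod 43)
  5^16 ≡ 13² = 169 ≡ 40 (mod 43)
  5^32 ≡ 40² = 1600 ≡ 9 (mod 43)
49 = 32 + 16 + 1, so 5^49 = 5^32 × 5^16 × 5^1 ≡ 9 × 40 × 5 (mod 43)
Multiplying step by step:
  9 × 40 = 360 ≡ 16 (mod 43)
  16 × 5 = 80 ≡ 37 (mod 43)
Result: 5^49 ≡ 37 (mod 43)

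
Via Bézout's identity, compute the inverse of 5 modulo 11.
Extended GCD: 5(-2) + 11(1) = 1. So 5^(-1) ≡ 9 ≡ 9 (mod 11). Verify: 5 × 9 = 45 ≡ 1 (mod 11)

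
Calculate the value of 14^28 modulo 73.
Using repeated squaring. 28 = 16 + 8 + 4 (binary 11100). Repeated squaring mod 73: 14^1 ≡ 14; 14^2 ≡ 14² = 196 ≡ 50; 14^4 ≡ 50² = 2500 ≡ 18; 14^8 ≡ 18² = 324 ≡ 32; 14^16 ≡ 32² = 1024 ≡ 2. Multiply: 14^28 = 14^16 × 14^8 × 14^4 ≡ 2 × 32 × 18 (mod 73): 2 × 32 = 64 ≡ 64; 64 × 18 = 1152 ≡ 57. So 14^28 ≡ 57 (mod 73).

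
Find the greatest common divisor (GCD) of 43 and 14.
1

Using the Euclidean algorithm:
43 = 3 × 14 + 1
14 = 14 × 1 + 0

GCD(43, 14) = 1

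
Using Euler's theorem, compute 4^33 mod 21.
By Euler: 4^{12} ≡ 1 (mod 21) since gcd(4, 21) = 1. 33 = 2×12 + 9. So 4^{33} ≡ 4^{9} ≡ 1 (mod 21)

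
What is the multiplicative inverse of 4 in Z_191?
4^(-1) ≡ 48 (mod 191). Verification: 4 × 48 = 192 ≡ 1 (mod 191)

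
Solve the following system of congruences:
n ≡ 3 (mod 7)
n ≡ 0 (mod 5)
10

Using the Chinese Remainder Theorem:
M = product of moduli = 35
For equation 1: M_1 = 5, 5 ≡ 5 (mod 7), inverse of 5 mod 7 is 3 (check: 5 × 3 = 15 ≡ 1 (mod 7))
For equation 2: M_2 = 7, 7 ≡ 2 (mod 5), inverse of 7 mod 5 is 3 (check: 2 × 3 = 6 ≡ 1 (mod 5))
Combine: n ≡ Σ r_i×M_i×(M_i⁻¹ mod m_i) = 3×5×3 + 0×7×3 = 45 + 0 = 45
45 mod 35 = 10
n ≡ 10 (mod 35)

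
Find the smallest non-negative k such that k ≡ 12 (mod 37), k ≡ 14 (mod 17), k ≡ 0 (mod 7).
1085

Using the Chinese Remainder Theorem:
M = product of moduli = 4403
For equation 1: M_1 = 119, 119 ≡ 8 (mod 37), inverse of 119 mod 37 is 14 (check: 8 × 14 = 112 ≡ 1 (mod 37))
For equation 2: M_2 = 259, 259 ≡ 4 (mod 17), inverse of 259 mod 17 is 13 (check: 4 × 13 = 52 ≡ 1 (mod 17))
For equation 3: M_3 = 629, 629 ≡ 6 (mod 7), inverse of 629 mod 7 is 6 (check: 6 × 6 = 36 ≡ 1 (mod 7))
Combine: k ≡ Σ r_i×M_i×(M_i⁻¹ mod m_i) = 12×119×14 + 14×259×13 + 0×629×6 = 19992 + 47138 + 0 = 67130
67130 mod 4403 = 1085
k ≡ 1085 (mod 4403)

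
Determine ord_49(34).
Powers of 34 mod 49: 34^1≡34, 34^2≡29, 34^3≡6, 34^4≡8, 34^5≡27, 34^6≡36, 34^7≡48, 34^8≡15, 34^9≡20, 34^10≡43, 34^11≡41, 34^12≡22, 34^13≡13, 34^14≡1. Order = 14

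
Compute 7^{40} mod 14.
7

Using successive squaring:
Binary expansion of 40: 101000
Powers of 7 mod 14 (each is the square of the previous):
  7^1 ≡ 7 (mod 14)
  7^2 ≡ 7² = 49 ≡ 7 (mod 14)
  7^4 ≡ 7² = 49 ≡ 7 (mod 14)
  7^8 ≡ 7² = 49 ≡ 7 (mod 14)
  7^16 ≡ 7² = 49 ≡ 7 (mod 14)
  7^32 ≡ 7² = 49 ≡ 7 (mod 14)
40 = 32 + 8, so 7^40 = 7^32 × 7^8 ≡ 7 × 7 (mod 14)
Multiplying step by step:
  7 × 7 = 49 ≡ 7 (mod 14)
Result: 7^40 ≡ 7 (mod 14)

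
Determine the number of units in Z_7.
6

Prime factorization: 7 = 7
Using the formula φ(n) = n × Π(1 - 1/p) for each prime factor p:
φ(7) = 7 × (1 - 1/7)
φ(7) = 6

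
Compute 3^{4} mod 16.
1

Using successive squaring:
Binary expansion of 4: 100
Powers of 3 mod 16 (each is the square of the previous):
  3^1 ≡ 3 (mod 16)
  3^2 ≡ 3² = 9 ≡ 9 (mod 16)
  3^4 ≡ 9² = 81 ≡ 1 (mod 16)
4 is a power of 2, so 3^4 is the last square: ≡ 1 (mod 16)
Result: 3^4 ≡ 1 (mod 16)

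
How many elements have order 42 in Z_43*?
Number of primitive roots mod 43 = φ(42) = 12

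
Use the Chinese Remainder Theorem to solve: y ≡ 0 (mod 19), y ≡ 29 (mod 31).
M = 19 × 31 = 589. M₁ = 31, y₁ ≡ 8 (mod 19). M₂ = 19, y₂ ≡ 18 (mod 31). y = 0×31×8 + 29×19×18 ≡ 494 (mod 589)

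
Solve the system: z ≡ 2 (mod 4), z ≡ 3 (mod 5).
M = 4 × 5 = 20. M₁ = 5, y₁ ≡ 1 (mod 4). M₂ = 4, y₂ ≡ 4 (mod 5). z = 2×5×1 + 3×4×4 ≡ 18 (mod 20)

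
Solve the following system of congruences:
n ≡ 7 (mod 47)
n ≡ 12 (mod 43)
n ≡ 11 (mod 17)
16739

Using the Chinese Remainder Theorem:
M = product of moduli = 34357
For equation 1: M_1 = 731, 731 ≡ 26 (mod 47), inverse of 731 mod 47 is 38 (check: 26 × 38 = 988 ≡ 1 (mod 47))
For equation 2: M_2 = 799, 799 ≡ 25 (mod 43), inverse of 799 mod 43 is 31 (check: 25 × 31 = 775 ≡ 1 (mod 43))
For equation 3: M_3 = 2021, 2021 ≡ 15 (mod 17), inverse of 2021 mod 17 is 8 (check: 15 × 8 = 120 ≡ 1 (mod 17))
Combine: n ≡ Σ r_i×M_i×(M_i⁻¹ mod m_i) = 7×731×38 + 12×799×31 + 11×2021×8 = 194446 + 297228 + 177848 = 669522
669522 mod 34357 = 16739
n ≡ 16739 (mod 34357)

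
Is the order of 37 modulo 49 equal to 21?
Yes, ord_49(37) = 21.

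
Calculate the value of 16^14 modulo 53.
Using repeated squaring. 14 = 8 + 4 + 2 (binary 1110). Repeated squaring mod 53: 16^1 ≡ 16; 16^2 ≡ 16² = 256 ≡ 44; 16^4 ≡ 44² = 1936 ≡ 28; 16^8 ≡ 28² = 784 ≡ 42. Multiply: 16^14 = 16^8 × 16^4 × 16^2 ≡ 42 × 28 × 44 (mod 53): 42 × 28 = 1176 ≡ 10; 10 × 44 = 440 ≡ 16. So 16^14 ≡ 16 (mod 53).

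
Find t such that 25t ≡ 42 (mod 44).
14

Since gcd(25, 44) = 1 divides 42, a solution exists.
Multiply both sides by the inverse of 25 mod 44:
  25^(-1) mod 44 = 37
  x ≡ 37 × 42 ≡ 1554 ≡ 14 (mod 44)
Verification: 25 × 14 = 350 = 7 × 44 + 42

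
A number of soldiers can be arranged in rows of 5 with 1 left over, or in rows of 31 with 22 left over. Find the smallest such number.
M = 5 × 31 = 155. M₁ = 31, y₁ ≡ 1 (mod 5). M₂ = 5, y₂ ≡ 25 (mod 31). x = 1×31×1 + 22×5×25 ≡ 146 (mod 155). The smallest positive such number is 146.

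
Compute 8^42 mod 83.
Using repeated squaring. 42 = 32 + 8 + 2 (binary 101010). Repeated squaring mod 83: 8^1 ≡ 8; 8^2 ≡ 8² = 64 ≡ 64; 8^4 ≡ 64² = 4096 ≡ 29; 8^8 ≡ 29² = 841 ≡ 11; 8^16 ≡ 11² = 121 ≡ 38; 8^32 ≡ 38² = 1444 ≡ 33. Multiply: 8^42 = 8^32 × 8^8 × 8^2 ≡ 33 × 11 × 64 (mod 83): 33 × 11 = 363 ≡ 31; 31 × 64 = 1984 ≡ 75. So 8^42 ≡ 75 (mod 83).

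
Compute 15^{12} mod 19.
7

Using successive squaring:
Binary expansion of 12: 1100
Powers of 15 mod 19 (each is the square of the previous):
  15^1 ≡ 15 (mod 19)
  15^2 ≡ 15² = 225 ≡ 16 (mod 19)
  15^4 ≡ 16² = 256 ≡ 9 (mod 19)
  15^8 ≡ 9² = 81 ≡ 5 (mod 19)
12 = 8 + 4, so 15^12 = 15^8 × 15^4 ≡ 5 × 9 (mod 19)
Multiplying step by step:
  5 × 9 = 45 ≡ 7 (mod 19)
Result: 15^12 ≡ 7 (mod 19)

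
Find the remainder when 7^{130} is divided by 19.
By Fermat: 7^{18} ≡ 1 (mod 19). 130 = 7×18 + 4. So 7^{130} ≡ 7^{4} ≡ 7 (mod 19)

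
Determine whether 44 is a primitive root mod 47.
p - 1 = 46 has prime divisors 2, 23. Check 44^(46/q) mod 47 for each: 44^(46/2) = 44^23 ≡ 46, 44^(46/23) = 44^2 ≡ 9 (mod 47). None of these is 1, so 44 has order 46 = φ(47), so it is a primitive root mod 47.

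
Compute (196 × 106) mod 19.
9

(196 × 106) = 20776
20776 mod 19 = 9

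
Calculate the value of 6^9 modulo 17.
9 = 8 + 1 (binary 1001). Repeated squaring mod 17: 6^1 ≡ 6; 6^2 ≡ 6² = 36 ≡ 2; 6^4 ≡ 2² = 4 ≡ 4; 6^8 ≡ 4² = 16 ≡ 16. Multiply: 6^9 = 6^8 × 6^1 ≡ 16 × 6 (mod 17): 16 × 6 = 96 ≡ 11. So 6^9 ≡ 11 (mod 17).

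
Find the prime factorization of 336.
2^4 × 3 × 7

Divide by primes starting from smallest:
336 ÷ 2 = 168
168 ÷ 2 = 84
84 ÷ 2 = 42
42 ÷ 2 = 21
21 ÷ 3 = 7
7 ÷ 7 = 1

336 = 2^4 × 3 × 7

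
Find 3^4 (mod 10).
4 = 4 (binary 100). Repeated squaring mod 10: 3^1 ≡ 3; 3^2 ≡ 3² = 9 ≡ 9; 3^4 ≡ 9² = 81 ≡ 1. So 3^4 ≡ 1 (mod 10).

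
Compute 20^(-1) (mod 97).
34

Using Extended Euclidean Algorithm:
gcd(20, 97) = 1
Bezout coefficients: 20 × 34 + 97 × -7 = 1
So 20 × 34 ≡ 1 (mod 97)
The inverse is 34 mod 97 = 34
Verification: 20 × 34 = 680 = 7 × 97 + 1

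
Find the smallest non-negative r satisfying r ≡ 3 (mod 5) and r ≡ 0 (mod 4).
M = 5 × 4 = 20. M₁ = 4, y₁ ≡ 4 (mod 5). M₂ = 5, y₂ ≡ 1 (mod 4). r = 3×4×4 + 0×5×1 ≡ 8 (mod 20)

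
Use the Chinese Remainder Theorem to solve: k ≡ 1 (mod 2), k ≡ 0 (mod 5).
M = 2 × 5 = 10. M₁ = 5, y₁ ≡ 1 (mod 2). M₂ = 2, y₂ ≡ 3 (mod 5). k = 1×5×1 + 0×2×3 ≡ 5 (mod 10)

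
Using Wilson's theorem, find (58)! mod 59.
By Wilson's theorem, (58)! ≡ -1 ≡ 58 (mod 59)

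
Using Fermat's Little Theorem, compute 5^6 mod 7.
By Fermat's Little Theorem, 5^{6} ≡ 1 (mod 7) since 7 is prime and gcd(5, 7) = 1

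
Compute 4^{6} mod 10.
6

Using successive squaring:
Binary expansion of 6: 110
Powers of 4 mod 10 (each is the square of the previous):
  4^1 ≡ 4 (mod 10)
  4^2 ≡ 4² = 16 ≡ 6 (mod 10)
  4^4 ≡ 6² = 36 ≡ 6 (mod 10)
6 = 4 + 2, so 4^6 = 4^4 × 4^2 ≡ 6 × 6 (mod 10)
Multiplying step by step:
  6 × 6 = 36 ≡ 6 (mod 10)
Result: 4^6 ≡ 6 (mod 10)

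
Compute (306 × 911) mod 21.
12

(306 × 911) = 278766
278766 mod 21 = 12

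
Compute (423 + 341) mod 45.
44

(423 + 341) = 764
764 mod 45 = 44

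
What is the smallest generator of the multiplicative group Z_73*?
p - 1 = 72 has prime divisors 2, 3. h is a primitive root mod 73 iff h^(72/q) ≢ 1 (mod 73) for each such q.
h = 2: 2^36 ≡ 1, 2^24 ≡ 64 (mod 73); 2^36 ≡ 1, so not a primitive root.
h = 3: 3^36 ≡ 1, 3^24 ≡ 1 (mod 73); 3^36 ≡ 1, so not a primitive root.
h = 4: 4^36 ≡ 1, 4^24 ≡ 8 (mod 73); 4^36 ≡ 1, so not a primitive root.
h = 5: 5^36 ≡ 72, 5^24 ≡ 8 (mod 73); none is 1, so 5 has order 72 and is a primitive root.
The smallest primitive root mod 73 is g = 5.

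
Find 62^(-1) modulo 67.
40

Using Extended Euclidean Algorithm:
gcd(62, 67) = 1
Bezout coefficients: 62 × -27 + 67 × 25 = 1
So 62 × -27 ≡ 1 (mod 67)
The inverse is -27 mod 67 = 40
Verification: 62 × 40 = 2480 = 37 × 67 + 1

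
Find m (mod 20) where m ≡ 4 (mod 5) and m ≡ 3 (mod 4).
M = 5 × 4 = 20. M₁ = 4, y₁ ≡ 4 (mod 5). M₂ = 5, y₂ ≡ 1 (mod 4). m = 4×4×4 + 3×5×1 ≡ 19 (mod 20)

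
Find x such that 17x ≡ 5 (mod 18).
13

Since gcd(17, 18) = 1 divides 5, a solution exists.
Multiply both sides by the inverse of 17 mod 18:
  17^(-1) mod 18 = 17
  x ≡ 17 × 5 ≡ 85 ≡ 13 (mod 18)
Verification: 17 × 13 = 221 = 12 × 18 + 5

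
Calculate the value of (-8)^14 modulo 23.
Using repeated squaring. (-8) ≡ 15 (mod 23). 14 = 8 + 4 + 2 (binary 1110). Repeated squaring mod 23: 15^1 ≡ 15; 15^2 ≡ 15² = 225 ≡ 18; 15^4 ≡ 18² = 324 ≡ 2; 15^8 ≡ 2² = 4 ≡ 4. Multiply: (-8)^14 ≡ 15^8 × 15^4 × 15^2 ≡ 4 × 2 × 18 (mod 23): 4 × 2 = 8 ≡ 8; 8 × 18 = 144 ≡ 6. So (-8)^14 ≡ 6 (mod 23).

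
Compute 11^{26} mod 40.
1

Using successive squaring:
Binary expansion of 26: 11010
Powers of 11 mod 40 (each is the square of the previous):
  11^1 ≡ 11 (mod 40)
  11^2 ≡ 11² = 121 ≡ 1 (mod 40)
  11^4 ≡ 1² = 1 ≡ 1 (mod 40)
  11^8 ≡ 1² = 1 ≡ 1 (mod 40)
  11^16 ≡ 1² = 1 ≡ 1 (mod 40)
26 = 16 + 8 + 2, so 11^26 = 11^16 × 11^8 × 11^2 ≡ 1 × 1 × 1 (mod 40)
Multiplying step by step:
  1 × 1 = 1 ≡ 1 (mod 40)
  1 × 1 = 1 ≡ 1 (mod 40)
Result: 11^26 ≡ 1 (mod 40)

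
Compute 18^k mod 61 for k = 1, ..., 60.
g^1, g^2, ..., g^{60} mod 61: {18, 19, 37, 56, 32, 27, 59, 25, 23, 48, 10, 58, 7, 4, 11, 15, 26, 41, 6, 47, 53, 39, 31, 9, 40, 49, 28, 16, 44, 60, 43, 42, 24, 5, 29, 34, 2, 36, 38, 13, 51, 3, 54, 57, 50, 46, 35, 20, 55, 14, 8, 22, 30, 52, 21, 12, 33, 45, 17, 1}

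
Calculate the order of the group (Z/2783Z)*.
2420

Prime factorization: 2783 = 11^2 × 23
Using the formula φ(n) = n × Π(1 - 1/p) for each prime factor p:
φ(2783) = 2783 × (1 - 1/11) × (1 - 1/23)
φ(2783) = 2420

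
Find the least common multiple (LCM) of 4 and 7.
28

First find GCD(4, 7) using the Euclidean algorithm:
4 = 0 × 7 + 4
7 = 1 × 4 + 3
4 = 1 × 3 + 1
3 = 3 × 1 + 0
GCD(4, 7) = 1

LCM formula: LCM(a, b) = (a × b) / GCD(a, b)
LCM(4, 7) = (4 × 7) / 1
LCM(4, 7) = 28 / 1
LCM(4, 7) = 28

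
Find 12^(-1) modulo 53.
31

Using Extended Euclidean Algorithm:
gcd(12, 53) = 1
Bezout coefficients: 12 × -22 + 53 × 5 = 1
So 12 × -22 ≡ 1 (mod 53)
The inverse is -22 mod 53 = 31
Verification: 12 × 31 = 372 = 7 × 53 + 1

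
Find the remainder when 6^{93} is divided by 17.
By Fermat: 6^{16} ≡ 1 (mod 17). 93 = 5×16 + 13. So 6^{93} ≡ 6^{13} ≡ 10 (mod 17)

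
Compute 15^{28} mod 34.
33

Using successive squaring:
Binary expansion of 28: 11100
Powers of 15 mod 34 (each is the square of the previous):
  15^1 ≡ 15 (mod 34)
  15^2 ≡ 15² = 225 ≡ 21 (mod 34)
  15^4 ≡ 21² = 441 ≡ 33 (mod 34)
  15^8 ≡ 33² = 1089 ≡ 1 (mod 34)
  15^16 ≡ 1² = 1 ≡ 1 (mod 34)
28 = 16 + 8 + 4, so 15^28 = 15^16 × 15^8 × 15^4 ≡ 1 × 1 × 33 (mod 34)
Multiplying step by step:
  1 × 1 = 1 ≡ 1 (mod 34)
  1 × 33 = 33 ≡ 33 (mod 34)
Result: 15^28 ≡ 33 (mod 34)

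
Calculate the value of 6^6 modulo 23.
6 = 4 + 2 (binary 110). Repeated squaring mod 23: 6^1 ≡ 6; 6^2 ≡ 6² = 36 ≡ 13; 6^4 ≡ 13² = 169 ≡ 8. Multiply: 6^6 = 6^4 × 6^2 ≡ 8 × 13 (mod 23): 8 × 13 = 104 ≡ 12. So 6^6 ≡ 12 (mod 23).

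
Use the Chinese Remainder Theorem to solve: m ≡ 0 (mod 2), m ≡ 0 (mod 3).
M = 2 × 3 = 6. M₁ = 3, y₁ ≡ 1 (mod 2). M₂ = 2, y₂ ≡ 2 (mod 3). m = 0×3×1 + 0×2×2 ≡ 0 (mod 6)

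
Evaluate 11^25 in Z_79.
Using repeated squaring. 25 = 16 + 8 + 1 (binary 11001). Repeated squaring mod 79: 11^1 ≡ 11; 11^2 ≡ 11² = 121 ≡ 42; 11^4 ≡ 42² = 1764 ≡ 26; 11^8 ≡ 26² = 676 ≡ 44; 11^16 ≡ 44² = 1936 ≡ 40. Multiply: 11^25 = 11^16 × 11^8 × 11^1 ≡ 40 × 44 × 11 (mod 79): 40 × 44 = 1760 ≡ 22; 22 × 11 = 242 ≡ 5. So 11^25 ≡ 5 (mod 79).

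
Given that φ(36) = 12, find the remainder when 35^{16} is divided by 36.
By Euler: 35^{12} ≡ 1 (mod 36) since gcd(35, 36) = 1. 16 = 1×12 + 4. So 35^{16} ≡ 35^{4} ≡ 1 (mod 36)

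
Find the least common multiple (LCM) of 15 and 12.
60

First find GCD(15, 12) using the Euclidean algorithm:
15 = 1 × 12 + 3
12 = 4 × 3 + 0
GCD(15, 12) = 3

LCM formula: LCM(a, b) = (a × b) / GCD(a, b)
LCM(15, 12) = (15 × 12) / 3
LCM(15, 12) = 180 / 3
LCM(15, 12) = 60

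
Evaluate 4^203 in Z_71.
Using Fermat: 4^{70} ≡ 1 (mod 71). 203 ≡ 63 (mod 70). So 4^{203} ≡ 4^{63} ≡ 25 (mod 71)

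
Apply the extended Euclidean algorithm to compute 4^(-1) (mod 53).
Extended GCD: 4(-13) + 53(1) = 1. So 4^(-1) ≡ 40 ≡ 40 (mod 53). Verify: 4 × 40 = 160 ≡ 1 (mod 53)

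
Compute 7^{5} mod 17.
11

Using successive squaring:
Binary expansion of 5: 101
Powers of 7 mod 17 (each is the square of the previous):
  7^1 ≡ 7 (mod 17)
  7^2 ≡ 7² = 49 ≡ 15 (mod 17)
  7^4 ≡ 15² = 225 ≡ 4 (mod 17)
5 = 4 + 1, so 7^5 = 7^4 × 7^1 ≡ 4 × 7 (mod 17)
Multiplying step by step:
  4 × 7 = 28 ≡ 11 (mod 17)
Result: 7^5 ≡ 11 (mod 17)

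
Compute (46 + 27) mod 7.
3

(46 + 27) = 73
73 mod 7 = 3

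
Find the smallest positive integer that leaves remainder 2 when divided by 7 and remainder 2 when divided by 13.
M = 7 × 13 = 91. M₁ = 13, y₁ ≡ 6 (mod 7). M₂ = 7, y₂ ≡ 2 (mod 13). x = 2×13×6 + 2×7×2 ≡ 2 (mod 91). The smallest positive such number is 2.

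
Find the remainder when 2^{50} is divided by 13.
By Fermat: 2^{12} ≡ 1 (mod 13). 50 = 4×12 + 2. So 2^{50} ≡ 2^{2} ≡ 4 (mod 13)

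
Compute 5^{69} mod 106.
65

Using successive squaring:
Binary expansion of 69: 1000101
Powers of 5 mod 106 (each is the square of the previous):
  5^1 ≡ 5 (mod 106)
  5^2 ≡ 5² = 25 ≡ 25 (mod 106)
  5^4 ≡ 25² = 625 ≡ 95 (mod 106)
  5^8 ≡ 95² = 9025 ≡ 15 (mod 106)
  5^16 ≡ 15² = 225 ≡ 13 (mod 106)
  5^32 ≡ 13² = 169 ≡ 63 (mod 106)
  5^64 ≡ 63² = 3969 ≡ 47 (mod 106)
69 = 64 + 4 + 1, so 5^69 = 5^64 × 5^4 × 5^1 ≡ 47 × 95 × 5 (mod 106)
Multiplying step by step:
  47 × 95 = 4465 ≡ 13 (mod 106)
  13 × 5 = 65 ≡ 65 (mod 106)
Result: 5^69 ≡ 65 (mod 106)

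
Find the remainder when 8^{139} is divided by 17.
By Fermat: 8^{16} ≡ 1 (mod 17). 139 = 8×16 + 11. So 8^{139} ≡ 8^{11} ≡ 2 (mod 17)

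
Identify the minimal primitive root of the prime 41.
p - 1 = 40 has prime divisors 2, 5. h is a primitive root mod 41 iff h^(40/q) ≢ 1 (mod 41) for each such q.
h = 2: 2^20 ≡ 1, 2^8 ≡ 10 (mod 41); 2^20 ≡ 1, so not a primitive root.
h = 3: 3^20 ≡ 40, 3^8 ≡ 1 (mod 41); 3^8 ≡ 1, so not a primitive root.
h = 4: 4^20 ≡ 1, 4^8 ≡ 18 (mod 41); 4^20 ≡ 1, so not a primitive root.
h = 5: 5^20 ≡ 1, 5^8 ≡ 18 (mod 41); 5^20 ≡ 1, so not a primitive root.
h = 6: 6^20 ≡ 40, 6^8 ≡ 10 (mod 41); none is 1, so 6 has order 40 and is a primitive root.
The smallest primitive root mod 41 is g = 6.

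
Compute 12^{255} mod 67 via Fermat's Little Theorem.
45

By Fermat's Little Theorem, a^(p-1) ≡ 1 (mod p) for prime p and gcd(a, p) = 1
Here p = 67, so 12^66 ≡ 1 (mod 67)
We can reduce the exponent: 255 mod 66 = 57
So 12^255 ≡ 12^57 (mod 67)
Computing: 12^57 mod 67 = 45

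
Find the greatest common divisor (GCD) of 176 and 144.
16

Using the Euclidean algorithm:
176 = 1 × 144 + 32
144 = 4 × 32 + 16
32 = 2 × 16 + 0

GCD(176, 144) = 16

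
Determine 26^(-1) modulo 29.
26^(-1) ≡ 19 (mod 29). Verification: 26 × 19 = 494 ≡ 1 (mod 29)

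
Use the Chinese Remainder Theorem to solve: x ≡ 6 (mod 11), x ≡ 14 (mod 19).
204

Using the Chinese Remainder Theorem:
M = product of moduli = 209
For equation 1: M_1 = 19, 19 ≡ 8 (mod 11), inverse of 19 mod 11 is 7 (check: 8 × 7 = 56 ≡ 1 (mod 11))
For equation 2: M_2 = 11, 11 ≡ 11 (mod 19), inverse of 11 mod 19 is 7 (check: 11 × 7 = 77 ≡ 1 (mod 19))
Combine: x ≡ Σ r_i×M_i×(M_i⁻¹ mod m_i) = 6×19×7 + 14×11×7 = 798 + 1078 = 1876
1876 mod 209 = 204
x ≡ 204 (mod 209)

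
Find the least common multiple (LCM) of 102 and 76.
3876

First find GCD(102, 76) using the Euclidean algorithm:
102 = 1 × 76 + 26
76 = 2 × 26 + 24
26 = 1 × 24 + 2
24 = 12 × 2 + 0
GCD(102, 76) = 2

LCM formula: LCM(a, b) = (a × b) / GCD(a, b)
LCM(102, 76) = (102 × 76) / 2
LCM(102, 76) = 7752 / 2
LCM(102, 76) = 3876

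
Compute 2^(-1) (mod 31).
16

Using Extended Euclidean Algorithm:
gcd(2, 31) = 1
Bezout coefficients: 2 × -15 + 31 × 1 = 1
So 2 × -15 ≡ 1 (mod 31)
The inverse is -15 mod 31 = 16
Verification: 2 × 16 = 32 = 1 × 31 + 1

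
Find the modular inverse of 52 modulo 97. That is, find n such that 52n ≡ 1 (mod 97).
28

Using Extended Euclidean Algorithm:
gcd(52, 97) = 1
Bezout coefficients: 52 × 28 + 97 × -15 = 1
So 52 × 28 ≡ 1 (mod 97)
The inverse is 28 mod 97 = 28
Verification: 52 × 28 = 1456 = 15 × 97 + 1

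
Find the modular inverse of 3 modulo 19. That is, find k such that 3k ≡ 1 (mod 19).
13

Using Extended Euclidean Algorithm:
gcd(3, 19) = 1
Bezout coefficients: 3 × -6 + 19 × 1 = 1
So 3 × -6 ≡ 1 (mod 19)
The inverse is -6 mod 19 = 13
Verification: 3 × 13 = 39 = 2 × 19 + 1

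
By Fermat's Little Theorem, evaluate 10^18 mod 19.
By Fermat's Little Theorem, 10^{18} ≡ 1 (mod 19) since 19 is prime and gcd(10, 19) = 1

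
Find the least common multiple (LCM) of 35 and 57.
1995

First find GCD(35, 57) using the Euclidean algorithm:
35 = 0 × 57 + 35
57 = 1 × 35 + 22
35 = 1 × 22 + 13
22 = 1 × 13 + 9
13 = 1 × 9 + 4
9 = 2 × 4 + 1
4 = 4 × 1 + 0
GCD(35, 57) = 1

LCM formula: LCM(a, b) = (a × b) / GCD(a, b)
LCM(35, 57) = (35 × 57) / 1
LCM(35, 57) = 1995 / 1
LCM(35, 57) = 1995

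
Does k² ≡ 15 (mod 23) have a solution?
By Euler's criterion: 15^{11} ≡ 22 (mod 23). Since this equals -1 (≡ 22), 15 is not a QR.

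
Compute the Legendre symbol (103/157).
(103/157) = 103^{78} mod 157 = -1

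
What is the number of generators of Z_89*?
Number of primitive roots mod 89 = φ(88) = 40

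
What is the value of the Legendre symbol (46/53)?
(46/53) = 46^{26} mod 53 = 1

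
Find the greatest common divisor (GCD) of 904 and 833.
1

Using the Euclidean algorithm:
904 = 1 × 833 + 71
833 = 11 × 71 + 52
71 = 1 × 52 + 19
52 = 2 × 19 + 14
19 = 1 × 14 + 5
14 = 2 × 5 + 4
5 = 1 × 4 + 1
4 = 4 × 1 + 0

GCD(904, 833) = 1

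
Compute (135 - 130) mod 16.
5

(135 - 130) = 5
5 mod 16 = 5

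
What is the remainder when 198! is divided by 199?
By Wilson's theorem, (198)! ≡ -1 ≡ 198 (mod 199)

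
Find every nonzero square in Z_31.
QRs mod 31: {1, 2, 4, 5, 7, 8, 9, 10, 14, 16, 18, 19, 20, 25, 28}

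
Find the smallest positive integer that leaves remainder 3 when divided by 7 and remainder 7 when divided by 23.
M = 7 × 23 = 161. M₁ = 23, y₁ ≡ 4 (mod 7). M₂ = 7, y₂ ≡ 10 (mod 23). n = 3×23×4 + 7×7×10 ≡ 122 (mod 161). The smallest positive such number is 122.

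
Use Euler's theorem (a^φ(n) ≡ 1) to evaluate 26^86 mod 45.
By Euler: 26^{24} ≡ 1 (mod 45) since gcd(26, 45) = 1. 86 = 3×24 + 14. So 26^{86} ≡ 26^{14} ≡ 1 (mod 45)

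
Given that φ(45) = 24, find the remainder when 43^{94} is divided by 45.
By Euler: 43^{24} ≡ 1 (mod 45) since gcd(43, 45) = 1. 94 = 3×24 + 22. So 43^{94} ≡ 43^{22} ≡ 34 (mod 45)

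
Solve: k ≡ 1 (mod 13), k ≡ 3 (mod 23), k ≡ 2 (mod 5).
M = 13 × 23 × 5 = 1495. M₁ = 115, y₁ ≡ 6 (mod 13). M₂ = 65, y₂ ≡ 17 (mod 23). M₃ = 299, y₃ ≡ 4 (mod 5). k = 1×115×6 + 3×65×17 + 2×299×4 ≡ 417 (mod 1495)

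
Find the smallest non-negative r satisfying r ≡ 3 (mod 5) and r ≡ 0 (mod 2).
M = 5 × 2 = 10. M₁ = 2, y₁ ≡ 3 (mod 5). M₂ = 5, y₂ ≡ 1 (mod 2). r = 3×2×3 + 0×5×1 ≡ 8 (mod 10)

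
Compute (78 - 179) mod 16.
11

(78 - 179) = -101
-101 mod 16 = 11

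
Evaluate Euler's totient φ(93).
60

Prime factorization: 93 = 3 × 31
Using the formula φ(n) = n × Π(1 - 1/p) for each prime factor p:
φ(93) = 93 × (1 - 1/3) × (1 - 1/31)
φ(93) = 60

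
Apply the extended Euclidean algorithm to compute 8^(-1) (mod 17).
Extended GCD: 8(-2) + 17(1) = 1. So 8^(-1) ≡ 15 ≡ 15 (mod 17). Verify: 8 × 15 = 120 ≡ 1 (mod 17)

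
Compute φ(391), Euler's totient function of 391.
352

Prime factorization: 391 = 17 × 23
Using the formula φ(n) = n × Π(1 - 1/p) for each prime factor p:
φ(391) = 391 × (1 - 1/17) × (1 - 1/23)
φ(391) = 352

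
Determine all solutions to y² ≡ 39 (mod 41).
The square roots of 39 mod 41 are 11 and 30. Verify: 11² = 121 ≡ 39 (mod 41)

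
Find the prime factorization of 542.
2 × 271

Divide by primes starting from smallest:
542 ÷ 2 = 271
271 ÷ 271 = 1

542 = 2 × 271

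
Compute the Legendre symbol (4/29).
(4/29) = 4^{14} mod 29 = 1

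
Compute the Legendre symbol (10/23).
(10/23) = 10^{11} mod 23 = -1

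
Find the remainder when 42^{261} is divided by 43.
By Fermat: 42^{42} ≡ 1 (mod 43). 261 = 6×42 + 9. So 42^{261} ≡ 42^{9} ≡ 42 (mod 43)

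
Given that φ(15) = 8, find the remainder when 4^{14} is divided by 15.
By Euler: 4^{8} ≡ 1 (mod 15) since gcd(4, 15) = 1. 14 = 1×8 + 6. So 4^{14} ≡ 4^{6} ≡ 1 (mod 15)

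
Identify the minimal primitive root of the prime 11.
p - 1 = 10 has prime divisors 2, 5. h is a primitive root mod 11 iff h^(10/q) ≢ 1 (mod 11) for each such q.
h = 2: 2^5 ≡ 10, 2^2 ≡ 4 (mod 11); none is 1, so 2 has order 10 and is a primitive root.
The smallest primitive root mod 11 is g = 2.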